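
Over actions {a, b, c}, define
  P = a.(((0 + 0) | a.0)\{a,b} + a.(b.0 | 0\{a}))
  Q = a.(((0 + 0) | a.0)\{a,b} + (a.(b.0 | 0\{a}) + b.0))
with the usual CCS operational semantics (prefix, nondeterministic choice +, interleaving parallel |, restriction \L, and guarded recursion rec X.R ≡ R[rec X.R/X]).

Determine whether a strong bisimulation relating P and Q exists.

NO

Reachable graph of P (4 states):
  p0 = a.(((0 + 0) | a.0)\{a,b} + a.(b.0 | 0\{a})) | —a→ p1
  p1 = ((0 + 0) | a.0)\{a,b} + a.(b.0 | 0\{a}) | —a→ p2
  p2 = b.0 | 0\{a} | —b→ p3
  p3 = 0 | 0\{a} | stopped
Reachable graph of Q (5 states):
  q0 = a.(((0 + 0) | a.0)\{a,b} + (a.(b.0 | 0\{a}) + b.0)) | —a→ q1
  q1 = ((0 + 0) | a.0)\{a,b} + (a.(b.0 | 0\{a}) + b.0) | —a→ q2, —b→ q3
  q2 = b.0 | 0\{a} | —b→ q4
  q3 = 0 | stopped
  q4 = 0 | 0\{a} | stopped
Coarsest stable partition (strong bisimilarity classes):
  B0 = {p0}
  B1 = {p1}
  B2 = {p2, q2}
  B3 = {p3, q3, q4}
  B4 = {q0}
  B5 = {q1}
p0 ∈ B0, q0 ∈ B4 → different blocks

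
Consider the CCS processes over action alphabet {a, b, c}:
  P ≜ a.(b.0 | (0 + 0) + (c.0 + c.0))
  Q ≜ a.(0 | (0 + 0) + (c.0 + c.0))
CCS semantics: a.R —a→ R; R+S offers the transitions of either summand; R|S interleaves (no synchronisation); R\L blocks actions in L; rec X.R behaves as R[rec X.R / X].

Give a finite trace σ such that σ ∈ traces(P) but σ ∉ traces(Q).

ab

LTS(P): 4 reachable states
  m0 = a.(b.0 | (0 + 0) + (c.0 + c.0)) → —a→ m1
  m1 = b.0 | (0 + 0) + (c.0 + c.0) → —b→ m2, —c→ m3
  m2 = 0 | (0 + 0) → (no moves)
  m3 = 0 → (no moves)
LTS(Q): 3 reachable states
  n0 = a.(0 | (0 + 0) + (c.0 + c.0)) → —a→ n1
  n1 = 0 | (0 + 0) + (c.0 + c.0) → —c→ n2
  n2 = 0 → (no moves)
Run σ = ⟨ab⟩ on P: start {m0}
  after a @ step 1: {m1}
  after b @ step 2: {m2}
  — P admits the full trace.
Run σ = ⟨ab⟩ on Q: start {n0}
  after a @ step 1: {n1}
  after b @ step 2: ∅  — Q cannot continue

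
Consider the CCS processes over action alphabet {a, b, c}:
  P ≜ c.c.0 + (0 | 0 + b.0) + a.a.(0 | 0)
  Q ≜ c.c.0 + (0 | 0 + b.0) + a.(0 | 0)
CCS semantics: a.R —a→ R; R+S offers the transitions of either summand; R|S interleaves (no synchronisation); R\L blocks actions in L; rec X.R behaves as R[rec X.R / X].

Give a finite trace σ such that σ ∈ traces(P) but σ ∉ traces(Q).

aa

Reachable graph of P (5 states):
  u0 = c.c.0 + (0 | 0 + b.0) + a.a.(0 | 0) → —a→ u1, —b→ u2, —c→ u3
  u1 = a.(0 | 0) → —a→ u4
  u2 = 0 → stopped
  u3 = c.0 → —c→ u2
  u4 = 0 | 0 → stopped
Reachable graph of Q (4 states):
  v0 = c.c.0 + (0 | 0 + b.0) + a.(0 | 0) → —a→ v1, —b→ v2, —c→ v3
  v1 = 0 | 0 → stopped
  v2 = 0 → stopped
  v3 = c.0 → —c→ v2
Run σ = ⟨aa⟩ on P: start {u0}
  step 1 (a): {u1}
  step 2 (a): {u4}
  ✓ P
Run σ = ⟨aa⟩ on Q: start {v0}
  step 1 (a): {v1}
  step 2 (a): ∅  — Q cannot continue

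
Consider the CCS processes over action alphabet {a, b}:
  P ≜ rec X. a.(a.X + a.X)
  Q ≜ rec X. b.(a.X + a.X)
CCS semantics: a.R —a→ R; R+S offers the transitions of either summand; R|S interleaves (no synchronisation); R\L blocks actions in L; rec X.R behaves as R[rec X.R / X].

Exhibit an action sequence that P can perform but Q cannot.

Reachable graph of P (2 states):
  s0 = rec X. a.(a.X + a.X) :: =a=> s1
  s1 = a.(rec X. a.(a.X + a.X)) + a.(rec X. a.(a.X + a.X)) :: =a=> s0
Reachable graph of Q (2 states):
  t0 = rec X. b.(a.X + a.X) :: =b=> t1
  t1 = a.(rec X. b.(a.X + a.X)) + a.(rec X. b.(a.X + a.X)) :: =a=> t0
Executing a from P (initial set {s0}):
  step 1 (a): {s1}
  P completes σ.
Executing a from Q (initial set {t0}):
  step 1 (a): ∅  — Q cannot continue

a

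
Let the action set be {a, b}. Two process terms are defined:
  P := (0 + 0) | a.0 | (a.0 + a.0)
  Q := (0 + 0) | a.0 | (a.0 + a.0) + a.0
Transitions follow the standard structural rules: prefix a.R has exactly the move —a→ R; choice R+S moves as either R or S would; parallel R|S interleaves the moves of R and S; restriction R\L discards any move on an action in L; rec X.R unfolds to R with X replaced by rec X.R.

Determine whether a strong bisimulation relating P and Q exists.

Reachable graph of P (4 states):
  s0 = (0 + 0) | a.0 | (a.0 + a.0) | —a→ s1, —a→ s2
  s1 = (0 + 0) | 0 | (a.0 + a.0) | —a→ s3
  s2 = (0 + 0) | a.0 | 0 | —a→ s3
  s3 = (0 + 0) | 0 | 0 | ∅
Reachable graph of Q (5 states):
  t0 = (0 + 0) | a.0 | (a.0 + a.0) + a.0 | —a→ t1, —a→ t2, —a→ t3
  t1 = (0 + 0) | 0 | (a.0 + a.0) | —a→ t4
  t2 = (0 + 0) | a.0 | 0 | —a→ t4
  t3 = 0 | ∅
  t4 = (0 + 0) | 0 | 0 | ∅
Coarsest stable partition (strong bisimilarity classes):
  B0 = {s0}
  B1 = {s1, s2, t1, t2}
  B2 = {s3, t3, t4}
  B3 = {t0}
s0 ∈ B0, t0 ∈ B3 → different blocks

NO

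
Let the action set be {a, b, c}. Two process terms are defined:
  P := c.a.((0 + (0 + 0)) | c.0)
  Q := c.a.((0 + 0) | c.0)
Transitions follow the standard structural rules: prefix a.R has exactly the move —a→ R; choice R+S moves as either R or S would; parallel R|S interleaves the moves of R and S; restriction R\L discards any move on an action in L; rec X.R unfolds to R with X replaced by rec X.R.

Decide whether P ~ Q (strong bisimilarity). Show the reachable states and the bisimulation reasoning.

LTS(P): 4 reachable states
  u0 = c.a.((0 + (0 + 0)) | c.0) | -c-> u1
  u1 = a.((0 + (0 + 0)) | c.0) | -a-> u2
  u2 = (0 + (0 + 0)) | c.0 | -c-> u3
  u3 = (0 + (0 + 0)) | 0 | (no moves)
LTS(Q): 4 reachable states
  v0 = c.a.((0 + 0) | c.0) | -c-> v1
  v1 = a.((0 + 0) | c.0) | -a-> v2
  v2 = (0 + 0) | c.0 | -c-> v3
  v3 = (0 + 0) | 0 | (no moves)
Coarsest stable partition (strong bisimilarity classes):
  B0 = {u0, v0}
  B1 = {u1, v1}
  B2 = {u2, v2}
  B3 = {u3, v3}
u0 ∈ B0, v0 ∈ B0 → same block

YES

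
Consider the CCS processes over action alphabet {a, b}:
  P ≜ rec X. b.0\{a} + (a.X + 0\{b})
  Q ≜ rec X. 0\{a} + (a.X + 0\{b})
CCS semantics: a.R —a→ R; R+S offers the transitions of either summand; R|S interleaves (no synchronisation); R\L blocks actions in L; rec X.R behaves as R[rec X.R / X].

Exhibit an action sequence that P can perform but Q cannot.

P's transition system — 2 states:
  s0 = rec X. b.0\{a} + (a.X + 0\{b}) → --a--▸ s0, --b--▸ s1
  s1 = 0\{a} → ·
Q's transition system — 1 states:
  t0 = rec X. 0\{a} + (a.X + 0\{b}) → --a--▸ t0
Trace ⟨b⟩ through P, begin at {s0}:
  after b @ step 1: {s1}
  ✓ P
Trace ⟨b⟩ through Q, begin at {t0}:
  after b @ step 1: ∅ (Q stuck)

b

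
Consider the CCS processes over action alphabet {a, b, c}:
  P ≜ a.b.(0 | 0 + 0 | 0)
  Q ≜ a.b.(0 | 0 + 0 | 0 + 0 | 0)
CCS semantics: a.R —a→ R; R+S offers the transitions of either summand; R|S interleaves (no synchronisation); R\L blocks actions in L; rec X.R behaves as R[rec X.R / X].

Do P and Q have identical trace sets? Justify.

Reachable graph of P (3 states):
  m0 = a.b.(0 | 0 + 0 | 0) ⊢ ··a··> m1
  m1 = b.(0 | 0 + 0 | 0) ⊢ ··b··> m2
  m2 = 0 | 0 + 0 | 0 ⊢ ·
Reachable graph of Q (3 states):
  n0 = a.b.(0 | 0 + 0 | 0 + 0 | 0) ⊢ ··a··> n1
  n1 = b.(0 | 0 + 0 | 0 + 0 | 0) ⊢ ··b··> n2
  n2 = 0 | 0 + 0 | 0 + 0 | 0 ⊢ ·
Coarsest stable partition (strong bisimilarity classes):
  B0 = {m0, n0}
  B1 = {m1, n1}
  B2 = {m2, n2}
m0 ∈ B0, n0 ∈ B0 → same block
Bisimilar ⇒ trace-equivalent.

traces(P) = traces(Q)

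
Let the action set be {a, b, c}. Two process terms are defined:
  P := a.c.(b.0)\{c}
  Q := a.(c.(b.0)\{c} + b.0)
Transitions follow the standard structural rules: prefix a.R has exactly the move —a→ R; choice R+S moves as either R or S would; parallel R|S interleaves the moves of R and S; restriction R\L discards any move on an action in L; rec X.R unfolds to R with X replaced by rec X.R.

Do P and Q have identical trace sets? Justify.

trace-distinct — witness ⟨ab⟩

P's transition system — 4 states:
  s0 = a.c.(b.0)\{c} has moves ··a··> s1
  s1 = c.(b.0)\{c} has moves ··c··> s2
  s2 = (b.0)\{c} has moves ··b··> s3
  s3 = 0\{c} has moves deadlocked
Q's transition system — 5 states:
  t0 = a.(c.(b.0)\{c} + b.0) has moves ··a··> t1
  t1 = c.(b.0)\{c} + b.0 has moves ··b··> t2, ··c··> t3
  t2 = 0 has moves deadlocked
  t3 = (b.0)\{c} has moves ··b··> t4
  t4 = 0\{c} has moves deadlocked
Trace ⟨ab⟩ through Q, begin at {t0}:
  after a @ step 1: {t1}
  after b @ step 2: {t2}
  — Q admits the full trace.
Trace ⟨ab⟩ through P, begin at {s0}:
  after a @ step 1: {s1}
  after b @ step 2: no successor for P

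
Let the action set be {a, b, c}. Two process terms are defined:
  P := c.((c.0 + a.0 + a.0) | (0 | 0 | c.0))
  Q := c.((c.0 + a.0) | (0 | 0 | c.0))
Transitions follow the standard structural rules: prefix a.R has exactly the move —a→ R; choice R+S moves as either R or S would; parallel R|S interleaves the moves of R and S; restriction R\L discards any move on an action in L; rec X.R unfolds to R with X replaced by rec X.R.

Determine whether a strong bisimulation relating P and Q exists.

YES

LTS(P): 5 reachable states
  u0 = c.((c.0 + a.0 + a.0) | (0 | 0 | c.0)) → —c→ u1
  u1 = (c.0 + a.0 + a.0) | (0 | 0 | c.0) → —a→ u2, —c→ u2, —c→ u3
  u2 = 0 | (0 | 0 | c.0) → —c→ u4
  u3 = (c.0 + a.0 + a.0) | (0 | 0 | 0) → —a→ u4, —c→ u4
  u4 = 0 | (0 | 0 | 0) → ·
LTS(Q): 5 reachable states
  v0 = c.((c.0 + a.0) | (0 | 0 | c.0)) → —c→ v1
  v1 = (c.0 + a.0) | (0 | 0 | c.0) → —a→ v2, —c→ v2, —c→ v3
  v2 = 0 | (0 | 0 | c.0) → —c→ v4
  v3 = (c.0 + a.0) | (0 | 0 | 0) → —a→ v4, —c→ v4
  v4 = 0 | (0 | 0 | 0) → ·
Partition-refinement fixed point:
  B0 = {u0, v0}
  B1 = {u1, v1}
  B2 = {u3, v3}
  B3 = {u4, v4}
  B4 = {u2, v2}
u0 ∈ B0, v0 ∈ B0 → same block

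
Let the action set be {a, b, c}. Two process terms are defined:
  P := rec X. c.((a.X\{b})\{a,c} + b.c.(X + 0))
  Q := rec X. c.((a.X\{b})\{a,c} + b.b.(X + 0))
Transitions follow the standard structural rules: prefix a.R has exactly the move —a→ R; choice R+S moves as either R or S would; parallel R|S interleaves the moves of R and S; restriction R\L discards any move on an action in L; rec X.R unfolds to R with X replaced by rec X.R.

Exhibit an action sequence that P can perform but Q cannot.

cbc

P's transition system — 4 states:
  s0 = rec X. c.((a.X\{b})\{a,c} + b.c.(X + 0)) → =c=> s1
  s1 = (a.(rec X. c.((a.X\{b})\{a,c} + b.c.(X + 0)))\{b})\{a,c} + b.c.((rec X. c.((a.X\{b})\{a,c} + b.c.(X + 0))) + 0) → =b=> s2
  s2 = c.((rec X. c.((a.X\{b})\{a,c} + b.c.(X + 0))) + 0) → =c=> s3
  s3 = (rec X. c.((a.X\{b})\{a,c} + b.c.(X + 0))) + 0 → =c=> s1
Q's transition system — 4 states:
  t0 = rec X. c.((a.X\{b})\{a,c} + b.b.(X + 0)) → =c=> t1
  t1 = (a.(rec X. c.((a.X\{b})\{a,c} + b.b.(X + 0)))\{b})\{a,c} + b.b.((rec X. c.((a.X\{b})\{a,c} + b.b.(X + 0))) + 0) → =b=> t2
  t2 = b.((rec X. c.((a.X\{b})\{a,c} + b.b.(X + 0))) + 0) → =b=> t3
  t3 = (rec X. c.((a.X\{b})\{a,c} + b.b.(X + 0))) + 0 → =c=> t1
Run σ = ⟨cbc⟩ on P: start {s0}
  [1] c ⇒ {s1}
  [2] b ⇒ {s2}
  [3] c ⇒ {s3}
  ✓ P
Run σ = ⟨cbc⟩ on Q: start {t0}
  [1] c ⇒ {t1}
  [2] b ⇒ {t2}
  [3] c ⇒ no successor for Q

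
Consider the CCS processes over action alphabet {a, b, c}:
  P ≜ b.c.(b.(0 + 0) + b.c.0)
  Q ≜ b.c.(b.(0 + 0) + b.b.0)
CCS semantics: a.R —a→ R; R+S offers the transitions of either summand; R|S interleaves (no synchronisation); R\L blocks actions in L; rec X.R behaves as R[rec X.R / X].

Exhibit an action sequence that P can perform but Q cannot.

bcbc

LTS(P): 6 reachable states
  s0 = b.c.(b.(0 + 0) + b.c.0) has moves -b-> s1
  s1 = c.(b.(0 + 0) + b.c.0) has moves -c-> s2
  s2 = b.(0 + 0) + b.c.0 has moves -b-> s3, -b-> s4
  s3 = 0 + 0 has moves ∅
  s4 = c.0 has moves -c-> s5
  s5 = 0 has moves ∅
LTS(Q): 6 reachable states
  t0 = b.c.(b.(0 + 0) + b.b.0) has moves -b-> t1
  t1 = c.(b.(0 + 0) + b.b.0) has moves -c-> t2
  t2 = b.(0 + 0) + b.b.0 has moves -b-> t3, -b-> t4
  t3 = 0 + 0 has moves ∅
  t4 = b.0 has moves -b-> t5
  t5 = 0 has moves ∅
Executing bcbc from P (initial set {s0}):
  after b @ step 1: {s1}
  after c @ step 2: {s2}
  after b @ step 3: {s3, s4}
  after c @ step 4: {s5}
  — P admits the full trace.
Executing bcbc from Q (initial set {t0}):
  after b @ step 1: {t1}
  after c @ step 2: {t2}
  after b @ step 3: {t3, t4}
  after c @ step 4: no successor for Q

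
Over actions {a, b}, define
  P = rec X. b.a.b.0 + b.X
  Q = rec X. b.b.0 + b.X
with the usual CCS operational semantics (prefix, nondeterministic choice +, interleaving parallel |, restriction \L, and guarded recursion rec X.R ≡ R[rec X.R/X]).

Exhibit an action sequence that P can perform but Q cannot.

P's transition system — 4 states:
  u0 = rec X. b.a.b.0 + b.X ⊢ —b→ u0, —b→ u1
  u1 = a.b.0 ⊢ —a→ u2
  u2 = b.0 ⊢ —b→ u3
  u3 = 0 ⊢ deadlocked
Q's transition system — 3 states:
  v0 = rec X. b.b.0 + b.X ⊢ —b→ v0, —b→ v1
  v1 = b.0 ⊢ —b→ v2
  v2 = 0 ⊢ deadlocked
Trace ⟨ba⟩ through P, begin at {u0}:
  [1] b ⇒ {u0, u1}
  [2] a ⇒ {u2}
  ✓ P
Trace ⟨ba⟩ through Q, begin at {v0}:
  [1] b ⇒ {v0, v1}
  [2] a ⇒ ∅  — Q cannot continue

ba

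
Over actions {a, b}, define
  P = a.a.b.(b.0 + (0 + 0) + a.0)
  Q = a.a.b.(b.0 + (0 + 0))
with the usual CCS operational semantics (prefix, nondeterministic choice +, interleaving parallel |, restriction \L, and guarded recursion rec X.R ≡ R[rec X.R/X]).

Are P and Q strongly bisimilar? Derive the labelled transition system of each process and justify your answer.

not bisimilar

Reachable graph of P (5 states):
  p0 = a.a.b.(b.0 + (0 + 0) + a.0) :: -a-> p1
  p1 = a.b.(b.0 + (0 + 0) + a.0) :: -a-> p2
  p2 = b.(b.0 + (0 + 0) + a.0) :: -b-> p3
  p3 = b.0 + (0 + 0) + a.0 :: -a-> p4, -b-> p4
  p4 = 0 :: (no moves)
Reachable graph of Q (5 states):
  q0 = a.a.b.(b.0 + (0 + 0)) :: -a-> q1
  q1 = a.b.(b.0 + (0 + 0)) :: -a-> q2
  q2 = b.(b.0 + (0 + 0)) :: -b-> q3
  q3 = b.0 + (0 + 0) :: -b-> q4
  q4 = 0 :: (no moves)
Coarsest stable partition (strong bisimilarity classes):
  B0 = {p0}
  B1 = {p1}
  B2 = {p2}
  B3 = {p3}
  B4 = {p4, q4}
  B5 = {q0}
  B6 = {q1}
  B7 = {q2}
  B8 = {q3}
p0 ∈ B0, q0 ∈ B5 → different blocks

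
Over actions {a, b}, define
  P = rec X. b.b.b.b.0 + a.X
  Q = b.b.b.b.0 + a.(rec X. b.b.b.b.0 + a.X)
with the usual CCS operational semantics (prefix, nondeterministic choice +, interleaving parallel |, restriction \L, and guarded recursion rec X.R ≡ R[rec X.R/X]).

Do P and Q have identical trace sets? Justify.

trace-equivalent

Reachable graph of P (5 states):
  p0 = rec X. b.b.b.b.0 + a.X :: --a--▸ p0, --b--▸ p1
  p1 = b.b.b.0 :: --b--▸ p2
  p2 = b.b.0 :: --b--▸ p3
  p3 = b.0 :: --b--▸ p4
  p4 = 0 :: stopped
Reachable graph of Q (6 states):
  q0 = b.b.b.b.0 + a.(rec X. b.b.b.b.0 + a.X) :: --a--▸ q1, --b--▸ q2
  q1 = rec X. b.b.b.b.0 + a.X :: --a--▸ q1, --b--▸ q2
  q2 = b.b.b.0 :: --b--▸ q3
  q3 = b.b.0 :: --b--▸ q4
  q4 = b.0 :: --b--▸ q5
  q5 = 0 :: stopped
Coarsest stable partition (strong bisimilarity classes):
  B0 = {p0, q0, q1}
  B1 = {p1, q2}
  B2 = {p2, q3}
  B3 = {p3, q4}
  B4 = {p4, q5}
p0 ∈ B0, q0 ∈ B0 → same block
Bisimilar ⇒ trace-equivalent.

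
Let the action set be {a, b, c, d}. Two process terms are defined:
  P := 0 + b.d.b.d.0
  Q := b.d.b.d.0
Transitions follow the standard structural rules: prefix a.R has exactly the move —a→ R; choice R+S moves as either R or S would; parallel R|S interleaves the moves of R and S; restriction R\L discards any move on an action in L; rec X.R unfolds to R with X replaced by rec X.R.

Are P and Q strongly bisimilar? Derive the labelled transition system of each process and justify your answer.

P ~ Q

P's transition system — 5 states:
  p0 = 0 + b.d.b.d.0 ⊢ =b=> p1
  p1 = d.b.d.0 ⊢ =d=> p2
  p2 = b.d.0 ⊢ =b=> p3
  p3 = d.0 ⊢ =d=> p4
  p4 = 0 ⊢ (no moves)
Q's transition system — 5 states:
  q0 = b.d.b.d.0 ⊢ =b=> q1
  q1 = d.b.d.0 ⊢ =d=> q2
  q2 = b.d.0 ⊢ =b=> q3
  q3 = d.0 ⊢ =d=> q4
  q4 = 0 ⊢ (no moves)
Bisimilarity quotient blocks:
  B0 = {p0, q0}
  B1 = {p1, q1}
  B2 = {p2, q2}
  B3 = {p3, q3}
  B4 = {p4, q4}
p0 ∈ B0, q0 ∈ B0 → same block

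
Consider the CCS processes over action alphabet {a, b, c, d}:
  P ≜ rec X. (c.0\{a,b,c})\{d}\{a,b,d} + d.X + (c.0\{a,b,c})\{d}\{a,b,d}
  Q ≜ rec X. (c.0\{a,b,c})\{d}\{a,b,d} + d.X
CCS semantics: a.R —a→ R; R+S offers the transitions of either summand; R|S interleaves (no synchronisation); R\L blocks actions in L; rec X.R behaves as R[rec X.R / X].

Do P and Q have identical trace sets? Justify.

LTS(P): 2 reachable states
  p0 = rec X. (c.0\{a,b,c})\{d}\{a,b,d} + d.X + (c.0\{a,b,c})\{d}\{a,b,d} has moves —c→ p1, —d→ p0
  p1 = 0\{a,b,c}\{d}\{a,b,d} has moves stopped
LTS(Q): 2 reachable states
  q0 = rec X. (c.0\{a,b,c})\{d}\{a,b,d} + d.X has moves —c→ q1, —d→ q0
  q1 = 0\{a,b,c}\{d}\{a,b,d} has moves stopped
Coarsest stable partition (strong bisimilarity classes):
  B0 = {p0, q0}
  B1 = {p1, q1}
p0 ∈ B0, q0 ∈ B0 → same block
Bisimilar ⇒ trace-equivalent.

YES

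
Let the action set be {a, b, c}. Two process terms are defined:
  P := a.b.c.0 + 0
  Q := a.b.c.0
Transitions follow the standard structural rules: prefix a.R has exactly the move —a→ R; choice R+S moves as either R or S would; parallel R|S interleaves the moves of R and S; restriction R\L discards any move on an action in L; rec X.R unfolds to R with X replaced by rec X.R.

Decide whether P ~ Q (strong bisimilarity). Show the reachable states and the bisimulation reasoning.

P ~ Q

LTS(P): 4 reachable states
  p0 = a.b.c.0 + 0 ⊢ ··a··> p1
  p1 = b.c.0 ⊢ ··b··> p2
  p2 = c.0 ⊢ ··c··> p3
  p3 = 0 ⊢ stopped
LTS(Q): 4 reachable states
  q0 = a.b.c.0 ⊢ ··a··> q1
  q1 = b.c.0 ⊢ ··b··> q2
  q2 = c.0 ⊢ ··c··> q3
  q3 = 0 ⊢ stopped
Partition-refinement fixed point:
  B0 = {p0, q0}
  B1 = {p1, q1}
  B2 = {p2, q2}
  B3 = {p3, q3}
p0 ∈ B0, q0 ∈ B0 → same block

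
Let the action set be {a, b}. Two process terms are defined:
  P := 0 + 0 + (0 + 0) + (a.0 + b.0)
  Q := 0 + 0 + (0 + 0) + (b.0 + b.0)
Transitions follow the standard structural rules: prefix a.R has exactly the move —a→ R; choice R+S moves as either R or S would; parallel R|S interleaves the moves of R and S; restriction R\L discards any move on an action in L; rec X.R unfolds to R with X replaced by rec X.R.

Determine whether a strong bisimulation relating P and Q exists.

NO

P's transition system — 2 states:
  m0 = 0 + 0 + (0 + 0) + (a.0 + b.0) :: —a→ m1, —b→ m1
  m1 = 0 :: (no moves)
Q's transition system — 2 states:
  n0 = 0 + 0 + (0 + 0) + (b.0 + b.0) :: —b→ n1
  n1 = 0 :: (no moves)
Partition-refinement fixed point:
  B0 = {m0}
  B1 = {m1, n1}
  B2 = {n0}
m0 ∈ B0, n0 ∈ B2 → different blocks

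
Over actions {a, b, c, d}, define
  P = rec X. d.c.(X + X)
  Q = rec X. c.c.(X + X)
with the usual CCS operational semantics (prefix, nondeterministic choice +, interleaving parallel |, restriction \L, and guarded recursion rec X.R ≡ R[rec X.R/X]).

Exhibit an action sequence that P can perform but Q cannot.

Reachable graph of P (3 states):
  s0 = rec X. d.c.(X + X) ⊢ =d=> s1
  s1 = c.((rec X. d.c.(X + X)) + (rec X. d.c.(X + X))) ⊢ =c=> s2
  s2 = (rec X. d.c.(X + X)) + (rec X. d.c.(X + X)) ⊢ =d=> s1
Reachable graph of Q (3 states):
  t0 = rec X. c.c.(X + X) ⊢ =c=> t1
  t1 = c.((rec X. c.c.(X + X)) + (rec X. c.c.(X + X))) ⊢ =c=> t2
  t2 = (rec X. c.c.(X + X)) + (rec X. c.c.(X + X)) ⊢ =c=> t1
Executing d from P (initial set {s0}):
  after d @ step 1: {s1}
  — P admits the full trace.
Executing d from Q (initial set {t0}):
  after d @ step 1: ∅  — Q cannot continue

d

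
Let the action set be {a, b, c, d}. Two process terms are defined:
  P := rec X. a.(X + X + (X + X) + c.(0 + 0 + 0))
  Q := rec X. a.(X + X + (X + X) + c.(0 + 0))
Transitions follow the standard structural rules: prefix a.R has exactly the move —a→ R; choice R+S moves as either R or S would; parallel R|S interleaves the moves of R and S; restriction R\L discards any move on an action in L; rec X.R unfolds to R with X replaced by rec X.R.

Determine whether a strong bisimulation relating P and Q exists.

bisimilar

Reachable graph of P (3 states):
  s0 = rec X. a.(X + X + (X + X) + c.(0 + 0 + 0)) | =a=> s1
  s1 = (rec X. a.(X + X + (X + X) + c.(0 + 0 + 0))) + (rec X. a.(X + X + (X + X) + c.(0 + 0 + 0))) + ((rec X. a.(X + X + (X + X) + c.(0 + 0 + 0))) + (rec X. a.(X + X + (X + X) + c.(0 + 0 + 0)))) + c.(0 + 0 + 0) | =a=> s1, =c=> s2
  s2 = 0 + 0 + 0 | deadlocked
Reachable graph of Q (3 states):
  t0 = rec X. a.(X + X + (X + X) + c.(0 + 0)) | =a=> t1
  t1 = (rec X. a.(X + X + (X + X) + c.(0 + 0))) + (rec X. a.(X + X + (X + X) + c.(0 + 0))) + ((rec X. a.(X + X + (X + X) + c.(0 + 0))) + (rec X. a.(X + X + (X + X) + c.(0 + 0)))) + c.(0 + 0) | =a=> t1, =c=> t2
  t2 = 0 + 0 | deadlocked
Coarsest stable partition (strong bisimilarity classes):
  B0 = {s0, t0}
  B1 = {s1, t1}
  B2 = {s2, t2}
s0 ∈ B0, t0 ∈ B0 → same block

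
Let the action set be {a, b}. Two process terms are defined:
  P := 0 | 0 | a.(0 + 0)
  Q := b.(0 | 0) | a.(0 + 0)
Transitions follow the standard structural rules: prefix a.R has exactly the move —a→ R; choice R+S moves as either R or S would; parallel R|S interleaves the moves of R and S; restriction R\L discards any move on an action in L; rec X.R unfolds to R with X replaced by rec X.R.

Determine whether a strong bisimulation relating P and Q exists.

not bisimilar

LTS(P): 2 reachable states
  u0 = 0 | 0 | a.(0 + 0) has moves -a-> u1
  u1 = 0 | 0 | (0 + 0) has moves (no moves)
LTS(Q): 4 reachable states
  v0 = b.(0 | 0) | a.(0 + 0) has moves -a-> v1, -b-> v2
  v1 = b.(0 | 0) | (0 + 0) has moves -b-> v3
  v2 = 0 | 0 | a.(0 + 0) has moves -a-> v3
  v3 = 0 | 0 | (0 + 0) has moves (no moves)
Bisimilarity quotient blocks:
  B0 = {u0, v2}
  B1 = {u1, v3}
  B2 = {v0}
  B3 = {v1}
u0 ∈ B0, v0 ∈ B2 → different blocks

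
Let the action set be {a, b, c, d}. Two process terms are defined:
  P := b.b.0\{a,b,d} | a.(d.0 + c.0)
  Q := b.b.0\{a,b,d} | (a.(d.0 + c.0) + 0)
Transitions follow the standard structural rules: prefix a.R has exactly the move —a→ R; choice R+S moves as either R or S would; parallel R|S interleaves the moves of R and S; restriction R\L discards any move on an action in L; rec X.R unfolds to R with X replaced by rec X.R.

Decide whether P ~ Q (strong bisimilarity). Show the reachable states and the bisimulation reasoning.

P's transition system — 9 states:
  s0 = b.b.0\{a,b,d} | a.(d.0 + c.0) has moves -a-> s1, -b-> s2
  s1 = b.b.0\{a,b,d} | (d.0 + c.0) has moves -b-> s3, -c-> s4, -d-> s4
  s2 = b.0\{a,b,d} | a.(d.0 + c.0) has moves -a-> s3, -b-> s5
  s3 = b.0\{a,b,d} | (d.0 + c.0) has moves -b-> s6, -c-> s7, -d-> s7
  s4 = b.b.0\{a,b,d} | 0 has moves -b-> s7
  s5 = 0\{a,b,d} | a.(d.0 + c.0) has moves -a-> s6
  s6 = 0\{a,b,d} | (d.0 + c.0) has moves -c-> s8, -d-> s8
  s7 = b.0\{a,b,d} | 0 has moves -b-> s8
  s8 = 0\{a,b,d} | 0 has moves ·
Q's transition system — 9 states:
  t0 = b.b.0\{a,b,d} | (a.(d.0 + c.0) + 0) has moves -a-> t1, -b-> t2
  t1 = b.b.0\{a,b,d} | (d.0 + c.0) has moves -b-> t3, -c-> t4, -d-> t4
  t2 = b.0\{a,b,d} | (a.(d.0 + c.0) + 0) has moves -a-> t3, -b-> t5
  t3 = b.0\{a,b,d} | (d.0 + c.0) has moves -b-> t6, -c-> t7, -d-> t7
  t4 = b.b.0\{a,b,d} | 0 has moves -b-> t7
  t5 = 0\{a,b,d} | (a.(d.0 + c.0) + 0) has moves -a-> t6
  t6 = 0\{a,b,d} | (d.0 + c.0) has moves -c-> t8, -d-> t8
  t7 = b.0\{a,b,d} | 0 has moves -b-> t8
  t8 = 0\{a,b,d} | 0 has moves ·
Bisimilarity quotient blocks:
  B0 = {s0, t0}
  B1 = {s2, t2}
  B2 = {s5, t5}
  B3 = {s6, t6}
  B4 = {s8, t8}
  B5 = {s3, t3}
  B6 = {s7, t7}
  B7 = {s1, t1}
  B8 = {s4, t4}
s0 ∈ B0, t0 ∈ B0 → same block

P ~ Q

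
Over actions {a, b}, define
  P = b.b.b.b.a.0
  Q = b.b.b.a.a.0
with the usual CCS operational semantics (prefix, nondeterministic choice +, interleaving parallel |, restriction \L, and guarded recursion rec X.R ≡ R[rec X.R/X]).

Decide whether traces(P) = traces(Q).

LTS(P): 6 reachable states
  u0 = b.b.b.b.a.0 :: ··b··> u1
  u1 = b.b.b.a.0 :: ··b··> u2
  u2 = b.b.a.0 :: ··b··> u3
  u3 = b.a.0 :: ··b··> u4
  u4 = a.0 :: ··a··> u5
  u5 = 0 :: stopped
LTS(Q): 6 reachable states
  v0 = b.b.b.a.a.0 :: ··b··> v1
  v1 = b.b.a.a.0 :: ··b··> v2
  v2 = b.a.a.0 :: ··b··> v3
  v3 = a.a.0 :: ··a··> v4
  v4 = a.0 :: ··a··> v5
  v5 = 0 :: stopped
Run σ = ⟨bbbb⟩ on P: start {u0}
  [1] b ⇒ {u1}
  [2] b ⇒ {u2}
  [3] b ⇒ {u3}
  [4] b ⇒ {u4}
  — P admits the full trace.
Run σ = ⟨bbbb⟩ on Q: start {v0}
  [1] b ⇒ {v1}
  [2] b ⇒ {v2}
  [3] b ⇒ {v3}
  [4] b ⇒ ∅ (Q stuck)

traces(P) ≠ traces(Q) — witness ⟨bbbb⟩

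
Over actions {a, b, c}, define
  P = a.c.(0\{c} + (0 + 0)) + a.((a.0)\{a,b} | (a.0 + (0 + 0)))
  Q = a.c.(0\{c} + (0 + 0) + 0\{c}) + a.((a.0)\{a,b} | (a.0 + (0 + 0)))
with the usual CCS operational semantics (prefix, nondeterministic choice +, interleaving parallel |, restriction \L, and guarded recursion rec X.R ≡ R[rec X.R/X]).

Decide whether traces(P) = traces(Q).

LTS(P): 5 reachable states
  m0 = a.c.(0\{c} + (0 + 0)) + a.((a.0)\{a,b} | (a.0 + (0 + 0))) :: --a--▸ m1, --a--▸ m2
  m1 = (a.0)\{a,b} | (a.0 + (0 + 0)) :: --a--▸ m3
  m2 = c.(0\{c} + (0 + 0)) :: --c--▸ m4
  m3 = (a.0)\{a,b} | 0 :: ∅
  m4 = 0\{c} + (0 + 0) :: ∅
LTS(Q): 5 reachable states
  n0 = a.c.(0\{c} + (0 + 0) + 0\{c}) + a.((a.0)\{a,b} | (a.0 + (0 + 0))) :: --a--▸ n1, --a--▸ n2
  n1 = (a.0)\{a,b} | (a.0 + (0 + 0)) :: --a--▸ n3
  n2 = c.(0\{c} + (0 + 0) + 0\{c}) :: --c--▸ n4
  n3 = (a.0)\{a,b} | 0 :: ∅
  n4 = 0\{c} + (0 + 0) + 0\{c} :: ∅
Bisimilarity quotient blocks:
  B0 = {m0, n0}
  B1 = {m2, n2}
  B2 = {m3, m4, n3, n4}
  B3 = {m1, n1}
m0 ∈ B0, n0 ∈ B0 → same block
Bisimilar ⇒ trace-equivalent.

traces(P) = traces(Q)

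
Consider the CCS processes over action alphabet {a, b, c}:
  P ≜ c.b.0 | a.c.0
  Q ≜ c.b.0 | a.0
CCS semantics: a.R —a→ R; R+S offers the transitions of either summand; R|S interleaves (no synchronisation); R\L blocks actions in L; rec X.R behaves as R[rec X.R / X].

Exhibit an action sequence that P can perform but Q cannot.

P's transition system — 9 states:
  p0 = c.b.0 | a.c.0 has moves --a--▸ p1, --c--▸ p2
  p1 = c.b.0 | c.0 has moves --c--▸ p3, --c--▸ p4
  p2 = b.0 | a.c.0 has moves --a--▸ p3, --b--▸ p5
  p3 = b.0 | c.0 has moves --b--▸ p6, --c--▸ p7
  p4 = c.b.0 | 0 has moves --c--▸ p7
  p5 = 0 | a.c.0 has moves --a--▸ p6
  p6 = 0 | c.0 has moves --c--▸ p8
  p7 = b.0 | 0 has moves --b--▸ p8
  p8 = 0 | 0 has moves stopped
Q's transition system — 6 states:
  q0 = c.b.0 | a.0 has moves --a--▸ q1, --c--▸ q2
  q1 = c.b.0 | 0 has moves --c--▸ q3
  q2 = b.0 | a.0 has moves --a--▸ q3, --b--▸ q4
  q3 = b.0 | 0 has moves --b--▸ q5
  q4 = 0 | a.0 has moves --a--▸ q5
  q5 = 0 | 0 has moves stopped
Trace ⟨acc⟩ through P, begin at {p0}:
  [1] a ⇒ {p1}
  [2] c ⇒ {p3, p4}
  [3] c ⇒ {p7}
  — P admits the full trace.
Trace ⟨acc⟩ through Q, begin at {q0}:
  [1] a ⇒ {q1}
  [2] c ⇒ {q3}
  [3] c ⇒ ∅  — Q cannot continue

acc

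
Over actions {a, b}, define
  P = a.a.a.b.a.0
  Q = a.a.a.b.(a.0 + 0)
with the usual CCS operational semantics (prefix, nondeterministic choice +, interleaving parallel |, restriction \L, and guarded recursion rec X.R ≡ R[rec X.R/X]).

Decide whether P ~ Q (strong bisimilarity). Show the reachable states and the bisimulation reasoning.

P ~ Q

Reachable graph of P (6 states):
  s0 = a.a.a.b.a.0 → --a--▸ s1
  s1 = a.a.b.a.0 → --a--▸ s2
  s2 = a.b.a.0 → --a--▸ s3
  s3 = b.a.0 → --b--▸ s4
  s4 = a.0 → --a--▸ s5
  s5 = 0 → (no moves)
Reachable graph of Q (6 states):
  t0 = a.a.a.b.(a.0 + 0) → --a--▸ t1
  t1 = a.a.b.(a.0 + 0) → --a--▸ t2
  t2 = a.b.(a.0 + 0) → --a--▸ t3
  t3 = b.(a.0 + 0) → --b--▸ t4
  t4 = a.0 + 0 → --a--▸ t5
  t5 = 0 → (no moves)
Partition-refinement fixed point:
  B0 = {s0, t0}
  B1 = {s1, t1}
  B2 = {s2, t2}
  B3 = {s3, t3}
  B4 = {s4, t4}
  B5 = {s5, t5}
s0 ∈ B0, t0 ∈ B0 → same block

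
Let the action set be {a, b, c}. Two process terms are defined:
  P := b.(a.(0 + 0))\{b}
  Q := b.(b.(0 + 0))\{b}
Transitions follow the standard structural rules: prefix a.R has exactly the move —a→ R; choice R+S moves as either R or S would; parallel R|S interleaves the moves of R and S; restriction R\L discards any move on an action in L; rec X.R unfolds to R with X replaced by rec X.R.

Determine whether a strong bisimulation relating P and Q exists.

P's transition system — 3 states:
  m0 = b.(a.(0 + 0))\{b} ⊢ ··b··> m1
  m1 = (a.(0 + 0))\{b} ⊢ ··a··> m2
  m2 = (0 + 0)\{b} ⊢ (no moves)
Q's transition system — 2 states:
  n0 = b.(b.(0 + 0))\{b} ⊢ ··b··> n1
  n1 = (b.(0 + 0))\{b} ⊢ (no moves)
Bisimilarity quotient blocks:
  B0 = {m0}
  B1 = {m1}
  B2 = {m2, n1}
  B3 = {n0}
m0 ∈ B0, n0 ∈ B3 → different blocks

NO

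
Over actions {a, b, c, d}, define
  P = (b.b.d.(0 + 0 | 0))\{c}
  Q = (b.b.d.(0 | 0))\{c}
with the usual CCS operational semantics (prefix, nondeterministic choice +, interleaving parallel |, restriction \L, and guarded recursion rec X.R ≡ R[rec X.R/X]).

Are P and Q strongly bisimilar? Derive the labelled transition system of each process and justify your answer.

YES

P's transition system — 4 states:
  s0 = (b.b.d.(0 + 0 | 0))\{c} has moves ··b··> s1
  s1 = (b.d.(0 + 0 | 0))\{c} has moves ··b··> s2
  s2 = (d.(0 + 0 | 0))\{c} has moves ··d··> s3
  s3 = (0 + 0 | 0)\{c} has moves (no moves)
Q's transition system — 4 states:
  t0 = (b.b.d.(0 | 0))\{c} has moves ··b··> t1
  t1 = (b.d.(0 | 0))\{c} has moves ··b··> t2
  t2 = (d.(0 | 0))\{c} has moves ··d··> t3
  t3 = (0 | 0)\{c} has moves (no moves)
Coarsest stable partition (strong bisimilarity classes):
  B0 = {s0, t0}
  B1 = {s1, t1}
  B2 = {s2, t2}
  B3 = {s3, t3}
s0 ∈ B0, t0 ∈ B0 → same block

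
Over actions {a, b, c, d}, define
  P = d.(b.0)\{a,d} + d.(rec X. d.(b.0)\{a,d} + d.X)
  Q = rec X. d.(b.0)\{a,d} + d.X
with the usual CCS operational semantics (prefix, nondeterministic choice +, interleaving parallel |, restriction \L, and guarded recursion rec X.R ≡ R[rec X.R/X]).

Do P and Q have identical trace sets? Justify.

trace-equivalent

LTS(P): 4 reachable states
  s0 = d.(b.0)\{a,d} + d.(rec X. d.(b.0)\{a,d} + d.X) :: =d=> s1, =d=> s2
  s1 = (b.0)\{a,d} :: =b=> s3
  s2 = rec X. d.(b.0)\{a,d} + d.X :: =d=> s1, =d=> s2
  s3 = 0\{a,d} :: ·
LTS(Q): 3 reachable states
  t0 = rec X. d.(b.0)\{a,d} + d.X :: =d=> t0, =d=> t1
  t1 = (b.0)\{a,d} :: =b=> t2
  t2 = 0\{a,d} :: ·
Partition-refinement fixed point:
  B0 = {s0, s2, t0}
  B1 = {s1, t1}
  B2 = {s3, t2}
s0 ∈ B0, t0 ∈ B0 → same block
Bisimilar ⇒ trace-equivalent.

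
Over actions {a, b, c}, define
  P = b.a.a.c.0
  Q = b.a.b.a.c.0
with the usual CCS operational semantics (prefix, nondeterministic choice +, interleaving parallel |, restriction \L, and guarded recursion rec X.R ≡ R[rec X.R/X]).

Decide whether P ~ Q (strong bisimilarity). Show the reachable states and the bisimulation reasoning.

NO

P's transition system — 5 states:
  m0 = b.a.a.c.0 → —b→ m1
  m1 = a.a.c.0 → —a→ m2
  m2 = a.c.0 → —a→ m3
  m3 = c.0 → —c→ m4
  m4 = 0 → deadlocked
Q's transition system — 6 states:
  n0 = b.a.b.a.c.0 → —b→ n1
  n1 = a.b.a.c.0 → —a→ n2
  n2 = b.a.c.0 → —b→ n3
  n3 = a.c.0 → —a→ n4
  n4 = c.0 → —c→ n5
  n5 = 0 → deadlocked
Partition-refinement fixed point:
  B0 = {m0}
  B1 = {m1}
  B2 = {m2, n3}
  B3 = {m3, n4}
  B4 = {m4, n5}
  B5 = {n0}
  B6 = {n1}
  B7 = {n2}
m0 ∈ B0, n0 ∈ B5 → different blocks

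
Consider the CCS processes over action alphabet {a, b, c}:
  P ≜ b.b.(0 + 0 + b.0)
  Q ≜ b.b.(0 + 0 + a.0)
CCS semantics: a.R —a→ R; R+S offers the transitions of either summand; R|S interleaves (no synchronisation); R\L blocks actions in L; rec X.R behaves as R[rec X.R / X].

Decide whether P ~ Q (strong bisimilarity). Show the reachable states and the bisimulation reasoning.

P ≁ Q

P's transition system — 4 states:
  s0 = b.b.(0 + 0 + b.0) ⊢ —b→ s1
  s1 = b.(0 + 0 + b.0) ⊢ —b→ s2
  s2 = 0 + 0 + b.0 ⊢ —b→ s3
  s3 = 0 ⊢ (no moves)
Q's transition system — 4 states:
  t0 = b.b.(0 + 0 + a.0) ⊢ —b→ t1
  t1 = b.(0 + 0 + a.0) ⊢ —b→ t2
  t2 = 0 + 0 + a.0 ⊢ —a→ t3
  t3 = 0 ⊢ (no moves)
Bisimilarity quotient blocks:
  B0 = {s0}
  B1 = {s1}
  B2 = {s2}
  B3 = {s3, t3}
  B4 = {t0}
  B5 = {t1}
  B6 = {t2}
s0 ∈ B0, t0 ∈ B4 → different blocks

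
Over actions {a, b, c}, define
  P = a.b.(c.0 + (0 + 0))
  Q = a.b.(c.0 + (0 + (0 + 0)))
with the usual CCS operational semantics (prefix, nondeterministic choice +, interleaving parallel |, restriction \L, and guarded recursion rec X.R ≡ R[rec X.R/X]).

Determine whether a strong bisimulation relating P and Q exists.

LTS(P): 4 reachable states
  s0 = a.b.(c.0 + (0 + 0)) :: —a→ s1
  s1 = b.(c.0 + (0 + 0)) :: —b→ s2
  s2 = c.0 + (0 + 0) :: —c→ s3
  s3 = 0 :: stopped
LTS(Q): 4 reachable states
  t0 = a.b.(c.0 + (0 + (0 + 0))) :: —a→ t1
  t1 = b.(c.0 + (0 + (0 + 0))) :: —b→ t2
  t2 = c.0 + (0 + (0 + 0)) :: —c→ t3
  t3 = 0 :: stopped
Coarsest stable partition (strong bisimilarity classes):
  B0 = {s0, t0}
  B1 = {s1, t1}
  B2 = {s2, t2}
  B3 = {s3, t3}
s0 ∈ B0, t0 ∈ B0 → same block

bisimilar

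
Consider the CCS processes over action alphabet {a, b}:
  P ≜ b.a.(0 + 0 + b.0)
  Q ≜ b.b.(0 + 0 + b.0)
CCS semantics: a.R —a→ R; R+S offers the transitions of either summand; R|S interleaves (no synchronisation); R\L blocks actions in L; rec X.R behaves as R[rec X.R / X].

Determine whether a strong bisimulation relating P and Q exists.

LTS(P): 4 reachable states
  u0 = b.a.(0 + 0 + b.0) → --b--▸ u1
  u1 = a.(0 + 0 + b.0) → --a--▸ u2
  u2 = 0 + 0 + b.0 → --b--▸ u3
  u3 = 0 → ∅
LTS(Q): 4 reachable states
  v0 = b.b.(0 + 0 + b.0) → --b--▸ v1
  v1 = b.(0 + 0 + b.0) → --b--▸ v2
  v2 = 0 + 0 + b.0 → --b--▸ v3
  v3 = 0 → ∅
Bisimilarity quotient blocks:
  B0 = {u0}
  B1 = {u1}
  B2 = {u2, v2}
  B3 = {u3, v3}
  B4 = {v0}
  B5 = {v1}
u0 ∈ B0, v0 ∈ B4 → different blocks

NO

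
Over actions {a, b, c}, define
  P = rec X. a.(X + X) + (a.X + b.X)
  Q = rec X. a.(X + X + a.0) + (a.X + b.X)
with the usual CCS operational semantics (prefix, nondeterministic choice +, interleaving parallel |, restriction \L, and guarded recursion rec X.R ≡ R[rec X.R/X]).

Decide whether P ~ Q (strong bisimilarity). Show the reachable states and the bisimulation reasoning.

P ≁ Q

LTS(P): 2 reachable states
  m0 = rec X. a.(X + X) + (a.X + b.X) :: --a--▸ m0, --a--▸ m1, --b--▸ m0
  m1 = (rec X. a.(X + X) + (a.X + b.X)) + (rec X. a.(X + X) + (a.X + b.X)) :: --a--▸ m0, --a--▸ m1, --b--▸ m0
LTS(Q): 3 reachable states
  n0 = rec X. a.(X + X + a.0) + (a.X + b.X) :: --a--▸ n0, --a--▸ n1, --b--▸ n0
  n1 = (rec X. a.(X + X + a.0) + (a.X + b.X)) + (rec X. a.(X + X + a.0) + (a.X + b.X)) + a.0 :: --a--▸ n0, --a--▸ n1, --a--▸ n2, --b--▸ n0
  n2 = 0 :: ∅
Coarsest stable partition (strong bisimilarity classes):
  B0 = {m0, m1}
  B1 = {n0}
  B2 = {n1}
  B3 = {n2}
m0 ∈ B0, n0 ∈ B1 → different blocks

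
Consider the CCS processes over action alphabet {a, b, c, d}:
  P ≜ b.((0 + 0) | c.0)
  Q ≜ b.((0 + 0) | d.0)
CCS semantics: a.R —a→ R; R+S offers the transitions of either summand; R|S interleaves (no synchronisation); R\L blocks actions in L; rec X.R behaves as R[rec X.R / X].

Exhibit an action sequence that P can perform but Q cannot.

bc

Reachable graph of P (3 states):
  p0 = b.((0 + 0) | c.0) :: —b→ p1
  p1 = (0 + 0) | c.0 :: —c→ p2
  p2 = (0 + 0) | 0 :: stopped
Reachable graph of Q (3 states):
  q0 = b.((0 + 0) | d.0) :: —b→ q1
  q1 = (0 + 0) | d.0 :: —d→ q2
  q2 = (0 + 0) | 0 :: stopped
Trace ⟨bc⟩ through P, begin at {p0}:
  step 1 (b): {p1}
  step 2 (c): {p2}
  ✓ P
Trace ⟨bc⟩ through Q, begin at {q0}:
  step 1 (b): {q1}
  step 2 (c): ∅  — Q cannot continue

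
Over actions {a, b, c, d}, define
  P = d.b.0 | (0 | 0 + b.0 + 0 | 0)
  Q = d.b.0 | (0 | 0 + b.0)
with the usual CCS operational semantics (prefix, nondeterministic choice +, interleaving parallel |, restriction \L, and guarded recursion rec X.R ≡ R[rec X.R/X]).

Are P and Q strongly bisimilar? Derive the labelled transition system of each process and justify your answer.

P ~ Q

P's transition system — 6 states:
  m0 = d.b.0 | (0 | 0 + b.0 + 0 | 0) :: —b→ m1, —d→ m2
  m1 = d.b.0 | 0 :: —d→ m3
  m2 = b.0 | (0 | 0 + b.0 + 0 | 0) :: —b→ m3, —b→ m4
  m3 = b.0 | 0 :: —b→ m5
  m4 = 0 | (0 | 0 + b.0 + 0 | 0) :: —b→ m5
  m5 = 0 | 0 :: (no moves)
Q's transition system — 6 states:
  n0 = d.b.0 | (0 | 0 + b.0) :: —b→ n1, —d→ n2
  n1 = d.b.0 | 0 :: —d→ n3
  n2 = b.0 | (0 | 0 + b.0) :: —b→ n3, —b→ n4
  n3 = b.0 | 0 :: —b→ n5
  n4 = 0 | (0 | 0 + b.0) :: —b→ n5
  n5 = 0 | 0 :: (no moves)
Partition-refinement fixed point:
  B0 = {m0, n0}
  B1 = {m1, n1}
  B2 = {m3, m4, n3, n4}
  B3 = {m5, n5}
  B4 = {m2, n2}
m0 ∈ B0, n0 ∈ B0 → same block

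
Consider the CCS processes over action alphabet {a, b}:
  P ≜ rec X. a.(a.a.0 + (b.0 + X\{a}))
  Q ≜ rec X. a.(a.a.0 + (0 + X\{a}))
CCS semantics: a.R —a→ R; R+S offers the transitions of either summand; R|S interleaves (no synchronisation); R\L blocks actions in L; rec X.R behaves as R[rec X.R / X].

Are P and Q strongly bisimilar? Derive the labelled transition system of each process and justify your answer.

NO

LTS(P): 4 reachable states
  s0 = rec X. a.(a.a.0 + (b.0 + X\{a})) → -a-> s1
  s1 = a.a.0 + (b.0 + (rec X. a.(a.a.0 + (b.0 + X\{a})))\{a}) → -a-> s2, -b-> s3
  s2 = a.0 → -a-> s3
  s3 = 0 → (no moves)
LTS(Q): 4 reachable states
  t0 = rec X. a.(a.a.0 + (0 + X\{a})) → -a-> t1
  t1 = a.a.0 + (0 + (rec X. a.(a.a.0 + (0 + X\{a})))\{a}) → -a-> t2
  t2 = a.0 → -a-> t3
  t3 = 0 → (no moves)
Coarsest stable partition (strong bisimilarity classes):
  B0 = {s0}
  B1 = {s1}
  B2 = {s3, t3}
  B3 = {s2, t2}
  B4 = {t0}
  B5 = {t1}
s0 ∈ B0, t0 ∈ B4 → different blocks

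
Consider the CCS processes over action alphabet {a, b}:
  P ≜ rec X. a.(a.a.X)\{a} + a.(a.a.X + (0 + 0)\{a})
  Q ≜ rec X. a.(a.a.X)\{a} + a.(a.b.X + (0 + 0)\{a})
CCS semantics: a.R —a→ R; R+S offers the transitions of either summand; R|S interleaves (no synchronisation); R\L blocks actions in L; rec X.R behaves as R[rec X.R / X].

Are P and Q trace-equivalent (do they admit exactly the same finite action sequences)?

P's transition system — 4 states:
  u0 = rec X. a.(a.a.X)\{a} + a.(a.a.X + (0 + 0)\{a}) | =a=> u1, =a=> u2
  u1 = (a.a.(rec X. a.(a.a.X)\{a} + a.(a.a.X + (0 + 0)\{a})))\{a} | deadlocked
  u2 = a.a.(rec X. a.(a.a.X)\{a} + a.(a.a.X + (0 + 0)\{a})) + (0 + 0)\{a} | =a=> u3
  u3 = a.(rec X. a.(a.a.X)\{a} + a.(a.a.X + (0 + 0)\{a})) | =a=> u0
Q's transition system — 4 states:
  v0 = rec X. a.(a.a.X)\{a} + a.(a.b.X + (0 + 0)\{a}) | =a=> v1, =a=> v2
  v1 = (a.a.(rec X. a.(a.a.X)\{a} + a.(a.b.X + (0 + 0)\{a})))\{a} | deadlocked
  v2 = a.b.(rec X. a.(a.a.X)\{a} + a.(a.b.X + (0 + 0)\{a})) + (0 + 0)\{a} | =a=> v3
  v3 = b.(rec X. a.(a.a.X)\{a} + a.(a.b.X + (0 + 0)\{a})) | =b=> v0
Executing aaa from P (initial set {u0}):
  [1] a ⇒ {u1, u2}
  [2] a ⇒ {u3}
  [3] a ⇒ {u0}
  — P admits the full trace.
Executing aaa from Q (initial set {v0}):
  [1] a ⇒ {v1, v2}
  [2] a ⇒ {v3}
  [3] a ⇒ no successor for Q

traces(P) ≠ traces(Q) — witness ⟨aaa⟩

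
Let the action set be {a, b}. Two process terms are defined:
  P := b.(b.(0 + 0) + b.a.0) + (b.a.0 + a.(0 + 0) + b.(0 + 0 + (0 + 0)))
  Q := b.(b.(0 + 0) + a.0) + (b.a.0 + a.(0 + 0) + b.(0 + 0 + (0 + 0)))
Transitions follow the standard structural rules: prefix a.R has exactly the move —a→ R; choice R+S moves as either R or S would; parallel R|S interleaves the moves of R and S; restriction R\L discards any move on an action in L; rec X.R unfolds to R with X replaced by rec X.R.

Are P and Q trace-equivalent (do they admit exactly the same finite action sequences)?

LTS(P): 6 reachable states
  m0 = b.(b.(0 + 0) + b.a.0) + (b.a.0 + a.(0 + 0) + b.(0 + 0 + (0 + 0))) → ··a··> m1, ··b··> m2, ··b··> m3, ··b··> m4
  m1 = 0 + 0 → (no moves)
  m2 = 0 + 0 + (0 + 0) → (no moves)
  m3 = a.0 → ··a··> m5
  m4 = b.(0 + 0) + b.a.0 → ··b··> m1, ··b··> m3
  m5 = 0 → (no moves)
LTS(Q): 6 reachable states
  n0 = b.(b.(0 + 0) + a.0) + (b.a.0 + a.(0 + 0) + b.(0 + 0 + (0 + 0))) → ··a··> n1, ··b··> n2, ··b··> n3, ··b··> n4
  n1 = 0 + 0 → (no moves)
  n2 = 0 + 0 + (0 + 0) → (no moves)
  n3 = a.0 → ··a··> n5
  n4 = b.(0 + 0) + a.0 → ··a··> n5, ··b··> n1
  n5 = 0 → (no moves)
Trace ⟨bba⟩ through P, begin at {m0}:
  [1] b ⇒ {m2, m3, m4}
  [2] b ⇒ {m1, m3}
  [3] a ⇒ {m5}
  P completes σ.
Trace ⟨bba⟩ through Q, begin at {n0}:
  [1] b ⇒ {n2, n3, n4}
  [2] b ⇒ {n1}
  [3] a ⇒ no successor for Q

NO — witness ⟨bba⟩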